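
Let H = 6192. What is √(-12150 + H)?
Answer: 3*I*√662 ≈ 77.188*I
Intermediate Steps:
√(-12150 + H) = √(-12150 + 6192) = √(-5958) = 3*I*√662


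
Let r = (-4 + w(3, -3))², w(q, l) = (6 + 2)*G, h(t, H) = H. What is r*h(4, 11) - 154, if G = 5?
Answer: 14102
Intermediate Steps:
w(q, l) = 40 (w(q, l) = (6 + 2)*5 = 8*5 = 40)
r = 1296 (r = (-4 + 40)² = 36² = 1296)
r*h(4, 11) - 154 = 1296*11 - 154 = 14256 - 154 = 14102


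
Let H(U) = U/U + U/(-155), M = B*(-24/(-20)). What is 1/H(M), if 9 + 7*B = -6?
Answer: 1085/1103 ≈ 0.98368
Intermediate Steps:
B = -15/7 (B = -9/7 + (1/7)*(-6) = -9/7 - 6/7 = -15/7 ≈ -2.1429)
M = -18/7 (M = -(-360)/(7*(-20)) = -(-360)*(-1)/(7*20) = -15/7*6/5 = -18/7 ≈ -2.5714)
H(U) = 1 - U/155 (H(U) = 1 + U*(-1/155) = 1 - U/155)
1/H(M) = 1/(1 - 1/155*(-18/7)) = 1/(1 + 18/1085) = 1/(1103/1085) = 1085/1103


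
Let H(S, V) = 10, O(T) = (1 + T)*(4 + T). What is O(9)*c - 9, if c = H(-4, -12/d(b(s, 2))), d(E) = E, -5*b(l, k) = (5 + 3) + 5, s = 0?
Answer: 1291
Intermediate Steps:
b(l, k) = -13/5 (b(l, k) = -((5 + 3) + 5)/5 = -(8 + 5)/5 = -⅕*13 = -13/5)
c = 10
O(9)*c - 9 = (4 + 9² + 5*9)*10 - 9 = (4 + 81 + 45)*10 - 9 = 130*10 - 9 = 1300 - 9 = 1291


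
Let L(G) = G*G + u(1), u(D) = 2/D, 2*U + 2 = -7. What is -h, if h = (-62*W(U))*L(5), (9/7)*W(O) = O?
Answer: -5859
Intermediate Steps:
U = -9/2 (U = -1 + (½)*(-7) = -1 - 7/2 = -9/2 ≈ -4.5000)
L(G) = 2 + G² (L(G) = G*G + 2/1 = G² + 2*1 = G² + 2 = 2 + G²)
W(O) = 7*O/9
h = 5859 (h = (-434*(-9)/(9*2))*(2 + 5²) = (-62*(-7/2))*(2 + 25) = 217*27 = 5859)
-h = -1*5859 = -5859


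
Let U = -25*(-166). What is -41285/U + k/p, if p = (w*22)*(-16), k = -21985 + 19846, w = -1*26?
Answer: -38671717/3798080 ≈ -10.182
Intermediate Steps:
w = -26
U = 4150
k = -2139
p = 9152 (p = -26*22*(-16) = -572*(-16) = 9152)
-41285/U + k/p = -41285/4150 - 2139/9152 = -41285*1/4150 - 2139*1/9152 = -8257/830 - 2139/9152 = -38671717/3798080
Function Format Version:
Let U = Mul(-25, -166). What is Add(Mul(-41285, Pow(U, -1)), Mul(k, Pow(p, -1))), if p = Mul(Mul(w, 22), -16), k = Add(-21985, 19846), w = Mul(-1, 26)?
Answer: Rational(-38671717, 3798080) ≈ -10.182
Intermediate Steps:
w = -26
U = 4150
k = -2139
p = 9152 (p = Mul(Mul(-26, 22), -16) = Mul(-572, -16) = 9152)
Add(Mul(-41285, Pow(U, -1)), Mul(k, Pow(p, -1))) = Add(Mul(-41285, Pow(4150, -1)), Mul(-2139, Pow(9152, -1))) = Add(Mul(-41285, Rational(1, 4150)), Mul(-2139, Rational(1, 9152))) = Add(Rational(-8257, 830), Rational(-2139, 9152)) = Rational(-38671717, 3798080)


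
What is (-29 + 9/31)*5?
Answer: -4450/31 ≈ -143.55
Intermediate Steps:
(-29 + 9/31)*5 = -890/31*5 = -4450/31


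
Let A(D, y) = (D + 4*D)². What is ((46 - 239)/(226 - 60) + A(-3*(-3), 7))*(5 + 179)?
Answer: 30908044/83 ≈ 3.7239e+5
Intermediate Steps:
A(D, y) = 25*D² (A(D, y) = (5*D)² = 25*D²)
((46 - 239)/(226 - 60) + A(-3*(-3), 7))*(5 + 179) = ((46 - 239)/(226 - 60) + 25*(-3*(-3))²)*(5 + 179) = (-193/166 + 25*9²)*184 = (-193*1/166 + 25*81)*184 = (-193/166 + 2025)*184 = (335957/166)*184 = 30908044/83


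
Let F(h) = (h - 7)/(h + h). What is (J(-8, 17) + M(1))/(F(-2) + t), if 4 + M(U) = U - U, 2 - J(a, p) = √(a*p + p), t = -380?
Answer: 8/1511 + 4*I*√119/1511 ≈ 0.0052945 + 0.028878*I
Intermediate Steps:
F(h) = (-7 + h)/(2*h) (F(h) = (-7 + h)/((2*h)) = (-7 + h)*(1/(2*h)) = (-7 + h)/(2*h))
J(a, p) = 2 - √(p + a*p) (J(a, p) = 2 - √(a*p + p) = 2 - √(p + a*p))
M(U) = -4 (M(U) = -4 + (U - U) = -4 + 0 = -4)
(J(-8, 17) + M(1))/(F(-2) + t) = ((2 - √(17*(1 - 8))) - 4)/((½)*(-7 - 2)/(-2) - 380) = ((2 - √(17*(-7))) - 4)/((½)*(-½)*(-9) - 380) = ((2 - √(-119)) - 4)/(9/4 - 380) = ((2 - I*√119) - 4)/(-1511/4) = ((2 - I*√119) - 4)*(-4/1511) = (-2 - I*√119)*(-4/1511) = 8/1511 + 4*I*√119/1511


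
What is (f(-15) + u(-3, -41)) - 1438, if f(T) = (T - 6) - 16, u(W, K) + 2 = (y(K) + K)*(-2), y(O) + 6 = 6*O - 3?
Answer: -885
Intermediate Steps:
y(O) = -9 + 6*O (y(O) = -6 + (6*O - 3) = -6 + (-3 + 6*O) = -9 + 6*O)
u(W, K) = 16 - 14*K (u(W, K) = -2 + ((-9 + 6*K) + K)*(-2) = -2 + (-9 + 7*K)*(-2) = -2 + (18 - 14*K) = 16 - 14*K)
f(T) = -22 + T (f(T) = (-6 + T) - 16 = -22 + T)
(f(-15) + u(-3, -41)) - 1438 = ((-22 - 15) + (16 - 14*(-41))) - 1438 = (-37 + (16 + 574)) - 1438 = (-37 + 590) - 1438 = 553 - 1438 = -885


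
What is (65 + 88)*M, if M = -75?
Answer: -11475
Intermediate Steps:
(65 + 88)*M = (65 + 88)*(-75) = 153*(-75) = -11475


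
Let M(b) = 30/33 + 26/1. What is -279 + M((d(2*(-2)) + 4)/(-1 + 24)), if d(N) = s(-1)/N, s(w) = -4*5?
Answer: -2773/11 ≈ -252.09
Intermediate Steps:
s(w) = -20
d(N) = -20/N
M(b) = 296/11 (M(b) = 30*(1/33) + 26*1 = 10/11 + 26 = 296/11)
-279 + M((d(2*(-2)) + 4)/(-1 + 24)) = -279 + 296/11 = -2773/11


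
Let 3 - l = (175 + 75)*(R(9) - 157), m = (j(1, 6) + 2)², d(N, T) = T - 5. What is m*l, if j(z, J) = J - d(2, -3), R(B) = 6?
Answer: 9664768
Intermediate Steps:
d(N, T) = -5 + T
j(z, J) = 8 + J (j(z, J) = J - (-5 - 3) = J - 1*(-8) = J + 8 = 8 + J)
m = 256 (m = ((8 + 6) + 2)² = (14 + 2)² = 16² = 256)
l = 37753 (l = 3 - (175 + 75)*(6 - 157) = 3 - 250*(-151) = 3 - 1*(-37750) = 3 + 37750 = 37753)
m*l = 256*37753 = 9664768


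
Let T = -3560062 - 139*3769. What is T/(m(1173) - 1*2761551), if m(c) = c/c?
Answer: 4083953/2761550 ≈ 1.4789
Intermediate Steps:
m(c) = 1
T = -4083953 (T = -3560062 - 523891 = -4083953)
T/(m(1173) - 1*2761551) = -4083953/(1 - 1*2761551) = -4083953/(1 - 2761551) = -4083953/(-2761550) = -4083953*(-1/2761550) = 4083953/2761550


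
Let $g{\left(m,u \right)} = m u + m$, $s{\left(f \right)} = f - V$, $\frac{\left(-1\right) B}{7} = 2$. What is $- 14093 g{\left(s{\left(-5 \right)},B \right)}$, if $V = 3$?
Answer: $-1465672$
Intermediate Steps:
$B = -14$ ($B = \left(-7\right) 2 = -14$)
$s{\left(f \right)} = -3 + f$ ($s{\left(f \right)} = f - 3 = -3 + f$)
$g{\left(m,u \right)} = m + m u$
$- 14093 g{\left(s{\left(-5 \right)},B \right)} = - 14093 \left(-3 - 5\right) \left(1 - 14\right) = - 14093 \left(\left(-8\right) \left(-13\right)\right) = \left(-14093\right) 104 = -1465672$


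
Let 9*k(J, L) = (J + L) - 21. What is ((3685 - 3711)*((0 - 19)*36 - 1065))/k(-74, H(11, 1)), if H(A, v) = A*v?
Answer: -68211/14 ≈ -4872.2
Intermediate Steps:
k(J, L) = -7/3 + J/9 + L/9 (k(J, L) = ((J + L) - 21)/9 = (-21 + J + L)/9 = -7/3 + J/9 + L/9)
((3685 - 3711)*((0 - 19)*36 - 1065))/k(-74, H(11, 1)) = ((3685 - 3711)*((0 - 19)*36 - 1065))/(-7/3 + (⅑)*(-74) + (11*1)/9) = (-26*(-19*36 - 1065))/(-7/3 - 74/9 + (⅑)*11) = (-26*(-684 - 1065))/(-7/3 - 74/9 + 11/9) = (-26*(-1749))/(-28/3) = 45474*(-3/28) = -68211/14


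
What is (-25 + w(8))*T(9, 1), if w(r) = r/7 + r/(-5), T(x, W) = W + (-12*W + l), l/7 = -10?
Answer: 72171/35 ≈ 2062.0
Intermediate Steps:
l = -70 (l = 7*(-10) = -70)
T(x, W) = -70 - 11*W (T(x, W) = W + (-12*W - 70) = W + (-70 - 12*W) = -70 - 11*W)
w(r) = -2*r/35 (w(r) = r*(⅐) + r*(-⅕) = r/7 - r/5 = -2*r/35)
(-25 + w(8))*T(9, 1) = (-25 - 2/35*8)*(-70 - 11*1) = (-25 - 16/35)*(-70 - 11) = -891/35*(-81) = 72171/35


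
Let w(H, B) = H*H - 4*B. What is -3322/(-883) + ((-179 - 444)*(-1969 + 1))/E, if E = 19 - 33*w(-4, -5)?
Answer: -154104442/147461 ≈ -1045.1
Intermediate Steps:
w(H, B) = H**2 - 4*B
E = -1169 (E = 19 - 33*((-4)**2 - 4*(-5)) = 19 - 33*(16 + 20) = 19 - 33*36 = 19 - 1188 = -1169)
-3322/(-883) + ((-179 - 444)*(-1969 + 1))/E = -3322/(-883) + ((-179 - 444)*(-1969 + 1))/(-1169) = -3322*(-1/883) - 623*(-1968)*(-1/1169) = 3322/883 + 1226064*(-1/1169) = 3322/883 - 175152/167 = -154104442/147461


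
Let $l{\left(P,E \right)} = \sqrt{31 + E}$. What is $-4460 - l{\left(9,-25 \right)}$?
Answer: $-4460 - \sqrt{6} \approx -4462.5$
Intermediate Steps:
$-4460 - l{\left(9,-25 \right)} = -4460 - \sqrt{31 - 25} = -4460 - \sqrt{6}$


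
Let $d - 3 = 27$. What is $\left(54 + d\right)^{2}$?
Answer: $7056$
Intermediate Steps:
$d = 30$ ($d = 3 + 27 = 30$)
$\left(54 + d\right)^{2} = \left(54 + 30\right)^{2} = 84^{2} = 7056$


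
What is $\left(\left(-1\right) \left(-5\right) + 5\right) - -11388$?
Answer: $11398$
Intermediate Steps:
$\left(\left(-1\right) \left(-5\right) + 5\right) - -11388 = \left(5 + 5\right) + 11388 = 10 + 11388 = 11398$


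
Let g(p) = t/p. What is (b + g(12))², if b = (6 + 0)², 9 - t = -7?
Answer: 12544/9 ≈ 1393.8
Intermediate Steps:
t = 16 (t = 9 - 1*(-7) = 9 + 7 = 16)
g(p) = 16/p
b = 36 (b = 6² = 36)
(b + g(12))² = (36 + 16/12)² = (36 + 16*(1/12))² = (36 + 4/3)² = (112/3)² = 12544/9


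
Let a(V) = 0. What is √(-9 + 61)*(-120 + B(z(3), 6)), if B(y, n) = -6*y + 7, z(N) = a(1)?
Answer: -226*√13 ≈ -814.85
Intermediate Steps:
z(N) = 0
B(y, n) = 7 - 6*y
√(-9 + 61)*(-120 + B(z(3), 6)) = √(-9 + 61)*(-120 + (7 - 6*0)) = √52*(-120 + (7 + 0)) = (2*√13)*(-120 + 7) = (2*√13)*(-113) = -226*√13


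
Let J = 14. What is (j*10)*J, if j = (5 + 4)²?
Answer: 11340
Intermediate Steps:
j = 81 (j = 9² = 81)
(j*10)*J = (81*10)*14 = 810*14 = 11340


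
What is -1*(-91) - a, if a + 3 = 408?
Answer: -314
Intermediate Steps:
a = 405 (a = -3 + 408 = 405)
-1*(-91) - a = -1*(-91) - 1*405 = 91 - 405 = -314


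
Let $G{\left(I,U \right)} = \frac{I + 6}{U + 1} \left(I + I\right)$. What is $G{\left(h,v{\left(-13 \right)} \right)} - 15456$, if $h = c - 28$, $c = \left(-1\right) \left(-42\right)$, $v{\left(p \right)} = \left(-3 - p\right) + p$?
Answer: $-15736$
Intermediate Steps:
$v{\left(p \right)} = -3$
$c = 42$
$h = 14$ ($h = 42 - 28 = 14$)
$G{\left(I,U \right)} = \frac{2 I \left(6 + I\right)}{1 + U}$ ($G{\left(I,U \right)} = \frac{6 + I}{1 + U} 2 I = \frac{2 I \left(6 + I\right)}{1 + U}$)
$G{\left(h,v{\left(-13 \right)} \right)} - 15456 = 2 \cdot 14 \frac{1}{1 - 3} \left(6 + 14\right) - 15456 = 2 \cdot 14 \frac{1}{-2} \cdot 20 - 15456 = 2 \cdot 14 \left(- \frac{1}{2}\right) 20 - 15456 = -280 - 15456 = -15736$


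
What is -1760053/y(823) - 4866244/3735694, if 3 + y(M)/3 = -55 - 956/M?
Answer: 2705265090047753/272836411290 ≈ 9915.3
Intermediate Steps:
y(M) = -174 - 2868/M (y(M) = -9 + 3*(-55 - 956/M) = -9 + (-165 - 2868/M) = -174 - 2868/M)
-1760053/y(823) - 4866244/3735694 = -1760053/(-174 - 2868/823) - 4866244/3735694 = -1760053/(-174 - 2868*1/823) - 4866244*1/3735694 = -1760053/(-174 - 2868/823) - 2433122/1867847 = -1760053/(-146070/823) - 2433122/1867847 = -1760053*(-823/146070) - 2433122/1867847 = 1448523619/146070 - 2433122/1867847 = 2705265090047753/272836411290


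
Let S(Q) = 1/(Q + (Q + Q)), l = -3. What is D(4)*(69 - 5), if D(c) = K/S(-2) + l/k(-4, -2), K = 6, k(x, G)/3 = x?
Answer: -2288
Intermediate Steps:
S(Q) = 1/(3*Q) (S(Q) = 1/(Q + 2*Q) = 1/(3*Q))
k(x, G) = 3*x
D(c) = -143/4 (D(c) = 6/(((⅓)/(-2))) - 3/(3*(-4)) = 6/(((⅓)*(-½))) - 3/(-12) = 6/(-⅙) - 3*(-1/12) = 6*(-6) + ¼ = -36 + ¼ = -143/4)
D(4)*(69 - 5) = -143*(69 - 5)/4 = -143/4*64 = -2288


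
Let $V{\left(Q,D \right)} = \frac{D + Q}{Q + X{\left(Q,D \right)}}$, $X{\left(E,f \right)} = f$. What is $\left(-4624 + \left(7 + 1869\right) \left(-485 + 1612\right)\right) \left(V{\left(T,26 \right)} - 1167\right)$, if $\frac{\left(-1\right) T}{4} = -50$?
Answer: $-2459826248$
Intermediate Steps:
$T = 200$ ($T = \left(-4\right) \left(-50\right) = 200$)
$V{\left(Q,D \right)} = 1$ ($V{\left(Q,D \right)} = \frac{D + Q}{Q + D} = \frac{D + Q}{D + Q} = 1$)
$\left(-4624 + \left(7 + 1869\right) \left(-485 + 1612\right)\right) \left(V{\left(T,26 \right)} - 1167\right) = \left(-4624 + \left(7 + 1869\right) \left(-485 + 1612\right)\right) \left(1 - 1167\right) = \left(-4624 + 1876 \cdot 1127\right) \left(-1166\right) = \left(-4624 + 2114252\right) \left(-1166\right) = 2109628 \left(-1166\right) = -2459826248$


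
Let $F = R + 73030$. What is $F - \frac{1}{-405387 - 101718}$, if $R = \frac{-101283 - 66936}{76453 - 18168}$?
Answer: $\frac{431686856667008}{5911322985} \approx 73027.0$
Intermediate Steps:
$R = - \frac{168219}{58285} \approx -2.8861$
$F = \frac{4256385331}{58285}$ ($F = - \frac{168219}{58285} + 73030 = \frac{4256385331}{58285} \approx 73027.0$)
$F - \frac{1}{-405387 - 101718} = \frac{4256385331}{58285} - \frac{1}{-405387 - 101718} = \frac{4256385331}{58285} - \frac{1}{-507105} = \frac{4256385331}{58285} - - \frac{1}{507105} = \frac{4256385331}{58285} + \frac{1}{507105} = \frac{431686856667008}{5911322985}$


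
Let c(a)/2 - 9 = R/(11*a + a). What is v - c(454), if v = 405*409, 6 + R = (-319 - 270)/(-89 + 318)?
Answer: 103317462055/623796 ≈ 1.6563e+5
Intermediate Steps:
R = -1963/229 (R = -6 + (-319 - 270)/(-89 + 318) = -6 - 589/229 = -1963/229 ≈ -8.5721)
v = 165645
c(a) = 18 - 1963/(1374*a) (c(a) = 18 + 2*(-1963/(229*(11*a + a))) = 18 + 2*(-1963*1/(12*a)/229) = 18 + 2*(-1963/(2748*a)) = 18 - 1963/(1374*a))
v - c(454) = 165645 - (18 - 1963/1374/454) = 165645 - (18 - 1963/1374*1/454) = 165645 - (18 - 1963/623796) = 165645 - 1*11226365/623796 = 165645 - 11226365/623796 = 103317462055/623796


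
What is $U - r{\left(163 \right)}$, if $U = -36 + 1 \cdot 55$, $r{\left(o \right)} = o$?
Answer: $-144$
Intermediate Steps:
$U = 19$ ($U = -36 + 55 = 19$)
$U - r{\left(163 \right)} = 19 - 163 = -144$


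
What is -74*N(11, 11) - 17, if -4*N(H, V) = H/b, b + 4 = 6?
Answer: 339/4 ≈ 84.750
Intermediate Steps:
b = 2 (b = -4 + 6 = 2)
N(H, V) = -H/8 (N(H, V) = -H/(4*2) = -H/8)
-74*N(11, 11) - 17 = -(-37)*11/4 - 17 = -74*(-11/8) - 17 = 407/4 - 17 = 339/4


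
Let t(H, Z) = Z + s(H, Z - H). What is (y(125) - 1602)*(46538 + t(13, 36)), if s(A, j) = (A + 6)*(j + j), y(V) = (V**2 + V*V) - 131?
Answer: 1400522616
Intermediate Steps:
y(V) = -131 + 2*V**2 (y(V) = (V**2 + V**2) - 131 = 2*V**2 - 131 = -131 + 2*V**2)
s(A, j) = 2*j*(6 + A) (s(A, j) = (6 + A)*(2*j) = 2*j*(6 + A))
t(H, Z) = Z + 2*(6 + H)*(Z - H) (t(H, Z) = Z + 2*(Z - H)*(6 + H) = Z + 2*(6 + H)*(Z - H))
(y(125) - 1602)*(46538 + t(13, 36)) = ((-131 + 2*125**2) - 1602)*(46538 + (36 - 2*(6 + 13)*(13 - 1*36))) = ((-131 + 2*15625) - 1602)*(46538 + (36 - 2*19*(13 - 36))) = ((-131 + 31250) - 1602)*(46538 + (36 - 2*19*(-23))) = (31119 - 1602)*(46538 + (36 + 874)) = 29517*(46538 + 910) = 29517*47448 = 1400522616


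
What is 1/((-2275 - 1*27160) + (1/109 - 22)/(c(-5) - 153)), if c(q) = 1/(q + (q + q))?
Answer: -250264/7366484885 ≈ -3.3973e-5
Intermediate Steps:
c(q) = 1/(3*q) (c(q) = 1/(q + 2*q) = 1/(3*q))
1/((-2275 - 1*27160) + (1/109 - 22)/(c(-5) - 153)) = 1/((-2275 - 1*27160) + (1/109 - 22)/((⅓)/(-5) - 153)) = 1/((-2275 - 27160) + (1/109 - 22)/((⅓)*(-⅕) - 153)) = 1/(-29435 - 2397/109/(-1/15 - 153)) = 1/(-29435 - 2397/109/(-2296/15)) = 1/(-29435 - 15/2296*(-2397/109)) = 1/(-29435 + 35955/250264) = 1/(-7366484885/250264) = -250264/7366484885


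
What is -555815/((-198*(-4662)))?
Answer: -555815/923076 ≈ -0.60213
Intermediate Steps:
-555815/((-198*(-4662))) = -555815/923076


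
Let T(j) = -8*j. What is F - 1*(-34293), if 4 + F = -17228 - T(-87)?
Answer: 16365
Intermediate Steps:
F = -17928 (F = -4 + (-17228 - (-8)*(-87)) = -4 + (-17228 - 1*696) = -4 + (-17228 - 696) = -4 - 17924 = -17928)
F - 1*(-34293) = -17928 - 1*(-34293) = -17928 + 34293 = 16365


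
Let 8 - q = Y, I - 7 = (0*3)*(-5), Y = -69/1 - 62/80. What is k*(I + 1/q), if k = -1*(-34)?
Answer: 43634/183 ≈ 238.44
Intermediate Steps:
Y = -2791/40 (Y = -69*1 - 62*1/80 = -69 - 31/40 = -2791/40 ≈ -69.775)
I = 7 (I = 7 + (0*3)*(-5) = 7 + 0*(-5) = 7 + 0 = 7)
q = 3111/40 (q = 8 - 1*(-2791/40) = 8 + 2791/40 = 3111/40 ≈ 77.775)
k = 34
k*(I + 1/q) = 34*(7 + 1/(3111/40)) = 34*(7 + 40/3111) = 34*(21817/3111) = 43634/183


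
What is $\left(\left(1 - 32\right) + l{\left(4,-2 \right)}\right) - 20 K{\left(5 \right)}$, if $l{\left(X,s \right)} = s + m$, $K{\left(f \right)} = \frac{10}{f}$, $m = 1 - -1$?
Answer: $-71$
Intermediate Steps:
$m = 2$ ($m = 1 + 1 = 2$)
$l{\left(X,s \right)} = 2 + s$ ($l{\left(X,s \right)} = s + 2 = 2 + s$)
$\left(\left(1 - 32\right) + l{\left(4,-2 \right)}\right) - 20 K{\left(5 \right)} = \left(\left(1 - 32\right) + \left(2 - 2\right)\right) - 20 \cdot \frac{10}{5} = \left(\left(1 - 32\right) + 0\right) - 20 \cdot 10 \cdot \frac{1}{5} = \left(-31 + 0\right) - 40 = -31 - 40 = -71$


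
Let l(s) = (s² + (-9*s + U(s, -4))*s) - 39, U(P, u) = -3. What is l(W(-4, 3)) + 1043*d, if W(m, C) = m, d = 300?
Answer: 312745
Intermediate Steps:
l(s) = -39 + s² + s*(-3 - 9*s) (l(s) = (s² + (-9*s - 3)*s) - 39 = (s² + (-3 - 9*s)*s) - 39 = (s² + s*(-3 - 9*s)) - 39 = -39 + s² + s*(-3 - 9*s))
l(W(-4, 3)) + 1043*d = (-39 - 8*(-4)² - 3*(-4)) + 1043*300 = (-39 - 8*16 + 12) + 312900 = (-39 - 128 + 12) + 312900 = -155 + 312900 = 312745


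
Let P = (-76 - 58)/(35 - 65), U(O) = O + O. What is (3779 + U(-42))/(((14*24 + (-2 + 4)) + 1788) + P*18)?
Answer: 18475/11032 ≈ 1.6747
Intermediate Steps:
U(O) = 2*O
P = 67/15 (P = -134/(-30) = -134*(-1/30) = 67/15 ≈ 4.4667)
(3779 + U(-42))/(((14*24 + (-2 + 4)) + 1788) + P*18) = (3779 + 2*(-42))/(((14*24 + (-2 + 4)) + 1788) + (67/15)*18) = (3779 - 84)/(((336 + 2) + 1788) + 402/5) = 3695/((338 + 1788) + 402/5) = 3695/(2126 + 402/5) = 3695/(11032/5) = 3695*(5/11032) = 18475/11032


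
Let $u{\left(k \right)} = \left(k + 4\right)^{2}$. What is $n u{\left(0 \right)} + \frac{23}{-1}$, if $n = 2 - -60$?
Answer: $969$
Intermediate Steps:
$u{\left(k \right)} = \left(4 + k\right)^{2}$
$n = 62$ ($n = 2 + 60 = 62$)
$n u{\left(0 \right)} + \frac{23}{-1} = 62 \left(4 + 0\right)^{2} + \frac{23}{-1} = 62 \cdot 4^{2} + 23 \left(-1\right) = 62 \cdot 16 - 23 = 992 - 23 = 969$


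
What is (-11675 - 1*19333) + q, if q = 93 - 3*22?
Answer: -30981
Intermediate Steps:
q = 27 (q = 93 - 66 = 27)
(-11675 - 1*19333) + q = (-11675 - 1*19333) + 27 = (-11675 - 19333) + 27 = -31008 + 27 = -30981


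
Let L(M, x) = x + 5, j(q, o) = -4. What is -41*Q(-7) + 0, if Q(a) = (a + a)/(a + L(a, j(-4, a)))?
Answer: -287/3 ≈ -95.667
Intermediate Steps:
L(M, x) = 5 + x
Q(a) = 2*a/(1 + a) (Q(a) = (a + a)/(a + (5 - 4)) = (2*a)/(a + 1) = (2*a)/(1 + a) = 2*a/(1 + a))
-41*Q(-7) + 0 = -82*(-7)/(1 - 7) + 0 = -82*(-7)/(-6) + 0 = -82*(-7)*(-1)/6 + 0 = -41*7/3 + 0 = -287/3 + 0 = -287/3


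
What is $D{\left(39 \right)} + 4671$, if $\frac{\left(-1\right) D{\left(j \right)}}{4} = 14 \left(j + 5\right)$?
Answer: $2207$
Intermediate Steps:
$D{\left(j \right)} = -280 - 56 j$ ($D{\left(j \right)} = - 4 \cdot 14 \left(j + 5\right) = - 4 \cdot 14 \left(5 + j\right) = - 4 \left(70 + 14 j\right) = -280 - 56 j$)
$D{\left(39 \right)} + 4671 = \left(-280 - 2184\right) + 4671 = -2464 + 4671 = 2207$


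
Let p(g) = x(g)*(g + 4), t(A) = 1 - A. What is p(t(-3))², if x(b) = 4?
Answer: 1024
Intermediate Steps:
p(g) = 16 + 4*g (p(g) = 4*(g + 4) = 4*(4 + g) = 16 + 4*g)
p(t(-3))² = (16 + 4*(1 - 1*(-3)))² = (16 + 4*(1 + 3))² = (16 + 4*4)² = (16 + 16)² = 32² = 1024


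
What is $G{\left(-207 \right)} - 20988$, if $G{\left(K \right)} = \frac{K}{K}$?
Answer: $-20987$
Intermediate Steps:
$G{\left(K \right)} = 1$
$G{\left(-207 \right)} - 20988 = 1 - 20988 = -20987$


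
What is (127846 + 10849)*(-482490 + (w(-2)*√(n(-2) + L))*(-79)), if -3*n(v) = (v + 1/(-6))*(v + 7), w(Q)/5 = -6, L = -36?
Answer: -66918950550 + 54784525*I*√1166 ≈ -6.6919e+10 + 1.8707e+9*I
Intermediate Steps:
w(Q) = -30 (w(Q) = 5*(-6) = -30)
n(v) = -(7 + v)*(-⅙ + v)/3 (n(v) = -(v + 1/(-6))*(v + 7)/3 = -(v - ⅙)*(7 + v)/3 = -(-⅙ + v)*(7 + v)/3 = -(7 + v)*(-⅙ + v)/3)
(127846 + 10849)*(-482490 + (w(-2)*√(n(-2) + L))*(-79)) = (127846 + 10849)*(-482490 - 30*√((7/18 - 41/18*(-2) - ⅓*(-2)²) - 36)*(-79)) = 138695*(-482490 - 30*√((7/18 + 41/9 - ⅓*4) - 36)*(-79)) = 138695*(-482490 - 30*√((7/18 + 41/9 - 4/3) - 36)*(-79)) = 138695*(-482490 - 30*√(65/18 - 36)*(-79)) = 138695*(-482490 - 5*I*√1166*(-79)) = 138695*(-482490 + 395*I*√1166) = -66918950550 + 54784525*I*√1166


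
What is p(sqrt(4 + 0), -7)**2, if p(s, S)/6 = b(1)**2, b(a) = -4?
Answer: 9216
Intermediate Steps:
p(s, S) = 96 (p(s, S) = 6*(-4)**2 = 6*16 = 96)
p(sqrt(4 + 0), -7)**2 = 96**2 = 9216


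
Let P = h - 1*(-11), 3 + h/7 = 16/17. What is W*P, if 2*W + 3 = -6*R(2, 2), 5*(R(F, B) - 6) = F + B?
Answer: 6351/85 ≈ 74.718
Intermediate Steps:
h = -245/17 (h = -21 + 7*(16/17) = -21 + 112/17 = -245/17 ≈ -14.412)
R(F, B) = 6 + B/5 + F/5 (R(F, B) = 6 + (F + B)/5 = 6 + (B + F)/5 = 6 + (B/5 + F/5) = 6 + B/5 + F/5)
W = -219/10 (W = -3/2 + (-6*(6 + (⅕)*2 + (⅕)*2))/2 = -3/2 + (-6*(6 + ⅖ + ⅖))/2 = -3/2 + (-6*34/5)/2 = -3/2 + (½)*(-204/5) = -3/2 - 102/5 = -219/10 ≈ -21.900)
P = -58/17 (P = -245/17 - 1*(-11) = -245/17 + 11 = -58/17 ≈ -3.4118)
W*P = -219/10*(-58/17) = 6351/85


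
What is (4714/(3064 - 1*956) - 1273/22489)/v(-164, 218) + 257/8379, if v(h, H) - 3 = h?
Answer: 3402957833/198610838874 ≈ 0.017134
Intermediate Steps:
v(h, H) = 3 + h
(4714/(3064 - 1*956) - 1273/22489)/v(-164, 218) + 257/8379 = (4714/(3064 - 1*956) - 1273/22489)/(3 - 164) + 257/8379 = (4714/(3064 - 956) - 1273*1/22489)/(-161) + 257*(1/8379) = (4714/2108 - 1273/22489)*(-1/161) + 257/8379 = (4714*(1/2108) - 1273/22489)*(-1/161) + 257/8379 = (2357/1054 - 1273/22489)*(-1/161) + 257/8379 = (51664831/23703406)*(-1/161) + 257/8379 = -2246297/165923842 + 257/8379 = 3402957833/198610838874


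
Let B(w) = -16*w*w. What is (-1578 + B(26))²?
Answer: 153611236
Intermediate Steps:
B(w) = -16*w²
(-1578 + B(26))² = (-1578 - 16*26²)² = (-1578 - 16*676)² = (-1578 - 10816)² = (-12394)² = 153611236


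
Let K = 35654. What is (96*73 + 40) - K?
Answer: -28606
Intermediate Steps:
(96*73 + 40) - K = (96*73 + 40) - 1*35654 = (7008 + 40) - 35654 = 7048 - 35654 = -28606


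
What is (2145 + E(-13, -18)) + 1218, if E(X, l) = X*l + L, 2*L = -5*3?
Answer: 7179/2 ≈ 3589.5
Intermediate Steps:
L = -15/2 (L = (-5*3)/2 = (1/2)*(-15) = -15/2 ≈ -7.5000)
E(X, l) = -15/2 + X*l (E(X, l) = X*l - 15/2 = -15/2 + X*l)
(2145 + E(-13, -18)) + 1218 = (2145 + (-15/2 - 13*(-18))) + 1218 = (2145 + (-15/2 + 234)) + 1218 = (2145 + 453/2) + 1218 = 4743/2 + 1218 = 7179/2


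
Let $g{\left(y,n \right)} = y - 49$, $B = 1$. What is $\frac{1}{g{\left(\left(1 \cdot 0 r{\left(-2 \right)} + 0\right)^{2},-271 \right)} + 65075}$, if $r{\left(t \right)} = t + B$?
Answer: $\frac{1}{65026} \approx 1.5378 \cdot 10^{-5}$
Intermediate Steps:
$r{\left(t \right)} = 1 + t$ ($r{\left(t \right)} = t + 1 = 1 + t$)
$g{\left(y,n \right)} = -49 + y$
$\frac{1}{g{\left(\left(1 \cdot 0 r{\left(-2 \right)} + 0\right)^{2},-271 \right)} + 65075} = \frac{1}{\left(-49 + \left(1 \cdot 0 \left(1 - 2\right) + 0\right)^{2}\right) + 65075} = \frac{1}{\left(-49 + \left(0 \left(-1\right) + 0\right)^{2}\right) + 65075} = \frac{1}{\left(-49 + \left(0 + 0\right)^{2}\right) + 65075} = \frac{1}{\left(-49 + 0^{2}\right) + 65075} = \frac{1}{\left(-49 + 0\right) + 65075} = \frac{1}{-49 + 65075} = \frac{1}{65026}$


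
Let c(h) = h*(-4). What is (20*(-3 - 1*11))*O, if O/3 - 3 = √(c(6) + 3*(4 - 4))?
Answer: -2520 - 1680*I*√6 ≈ -2520.0 - 4115.1*I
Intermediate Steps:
c(h) = -4*h
O = 9 + 6*I*√6 (O = 9 + 3*√(-4*6 + 3*(4 - 4)) = 9 + 3*√(-24 + 3*0) = 9 + 3*√(-24 + 0) = 9 + 3*√(-24) = 9 + 3*(2*I*√6) = 9 + 6*I*√6 ≈ 9.0 + 14.697*I)
(20*(-3 - 1*11))*O = (20*(-3 - 1*11))*(9 + 6*I*√6) = (20*(-3 - 11))*(9 + 6*I*√6) = (20*(-14))*(9 + 6*I*√6) = -280*(9 + 6*I*√6) = -2520 - 1680*I*√6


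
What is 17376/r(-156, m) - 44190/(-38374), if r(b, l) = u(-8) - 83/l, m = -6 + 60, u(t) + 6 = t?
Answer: -17984701143/16097893 ≈ -1117.2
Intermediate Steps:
u(t) = -6 + t
m = 54
r(b, l) = -14 - 83/l (r(b, l) = (-6 - 8) - 83/l = -14 - 83/l)
17376/r(-156, m) - 44190/(-38374) = 17376/(-14 - 83/54) - 44190/(-38374) = 17376/(-14 - 83*1/54) - 44190*(-1/38374) = 17376/(-14 - 83/54) + 22095/19187 = 17376/(-839/54) + 22095/19187 = 17376*(-54/839) + 22095/19187 = -938304/839 + 22095/19187 = -17984701143/16097893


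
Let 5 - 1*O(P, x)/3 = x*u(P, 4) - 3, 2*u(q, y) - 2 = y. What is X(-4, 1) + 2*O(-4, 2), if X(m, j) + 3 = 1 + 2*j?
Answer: 12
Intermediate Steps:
u(q, y) = 1 + y/2
O(P, x) = 24 - 9*x (O(P, x) = 15 - 3*(x*(1 + (1/2)*4) - 3) = 15 - 3*(x*(1 + 2) - 3) = 15 - 3*(x*3 - 3) = 15 - 3*(3*x - 3) = 15 - 3*(-3 + 3*x) = 15 + (9 - 9*x) = 24 - 9*x)
X(m, j) = -2 + 2*j (X(m, j) = -3 + (1 + 2*j) = -2 + 2*j)
X(-4, 1) + 2*O(-4, 2) = (-2 + 2*1) + 2*(24 - 9*2) = (-2 + 2) + 2*(24 - 18) = 0 + 2*6 = 0 + 12 = 12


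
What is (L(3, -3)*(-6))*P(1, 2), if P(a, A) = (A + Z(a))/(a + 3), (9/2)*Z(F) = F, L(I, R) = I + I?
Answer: -20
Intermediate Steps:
L(I, R) = 2*I
Z(F) = 2*F/9
P(a, A) = (A + 2*a/9)/(3 + a) (P(a, A) = (A + 2*a/9)/(a + 3) = (A + 2*a/9)/(3 + a))
(L(3, -3)*(-6))*P(1, 2) = ((2*3)*(-6))*((2 + (2/9)*1)/(3 + 1)) = (6*(-6))*((2 + 2/9)/4) = -9*20/9 = -36*5/9 = -20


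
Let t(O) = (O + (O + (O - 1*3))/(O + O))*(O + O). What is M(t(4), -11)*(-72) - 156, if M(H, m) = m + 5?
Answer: 276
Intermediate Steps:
t(O) = 2*O*(O + (-3 + 2*O)/(2*O)) (t(O) = (O + (O + (O - 3))/((2*O)))*(2*O) = (O + (O + (-3 + O))*(1/(2*O)))*(2*O) = (O + (-3 + 2*O)*(1/(2*O)))*(2*O) = (O + (-3 + 2*O)/(2*O))*(2*O) = 2*O*(O + (-3 + 2*O)/(2*O)))
M(H, m) = 5 + m
M(t(4), -11)*(-72) - 156 = (5 - 11)*(-72) - 156 = -6*(-72) - 156 = 432 - 156 = 276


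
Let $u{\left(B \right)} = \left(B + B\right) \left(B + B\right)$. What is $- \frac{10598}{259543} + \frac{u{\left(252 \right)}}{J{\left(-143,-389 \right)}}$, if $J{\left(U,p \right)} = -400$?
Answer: $- \frac{4120769618}{6488575} \approx -635.08$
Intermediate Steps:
$u{\left(B \right)} = 4 B^{2}$ ($u{\left(B \right)} = 2 B 2 B = 4 B^{2}$)
$- \frac{10598}{259543} + \frac{u{\left(252 \right)}}{J{\left(-143,-389 \right)}} = - \frac{10598}{259543} + \frac{4 \cdot 252^{2}}{-400} = \left(-10598\right) \frac{1}{259543} + 4 \cdot 63504 \left(- \frac{1}{400}\right) = - \frac{10598}{259543} + 254016 \left(- \frac{1}{400}\right) = - \frac{10598}{259543} - \frac{15876}{25} = - \frac{4120769618}{6488575}$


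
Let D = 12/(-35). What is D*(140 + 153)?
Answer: -3516/35 ≈ -100.46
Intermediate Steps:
D = -12/35 (D = 12*(-1/35) = -12/35 ≈ -0.34286)
D*(140 + 153) = -12*(140 + 153)/35 = -12/35*293 = -3516/35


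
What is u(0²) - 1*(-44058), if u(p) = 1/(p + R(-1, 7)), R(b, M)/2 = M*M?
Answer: 4317685/98 ≈ 44058.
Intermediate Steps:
R(b, M) = 2*M² (R(b, M) = 2*(M*M) = 2*M²)
u(p) = 1/(98 + p) (u(p) = 1/(p + 2*7²) = 1/(p + 2*49) = 1/(p + 98) = 1/(98 + p))
u(0²) - 1*(-44058) = 1/(98 + 0²) - 1*(-44058) = 1/(98 + 0) + 44058 = 1/98 + 44058 = 4317685/98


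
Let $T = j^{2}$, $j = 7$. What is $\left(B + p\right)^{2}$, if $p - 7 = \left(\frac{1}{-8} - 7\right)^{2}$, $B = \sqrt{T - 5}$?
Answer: $\frac{13848033}{4096} + \frac{3697 \sqrt{11}}{16} \approx 4147.2$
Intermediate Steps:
$T = 49$ ($T = 7^{2} = 49$)
$B = 2 \sqrt{11}$ ($B = \sqrt{49 - 5} = \sqrt{44} = 2 \sqrt{11} \approx 6.6332$)
$p = \frac{3697}{64}$ ($p = 7 + \left(\frac{1}{-8} - 7\right)^{2} = 7 + \left(- \frac{1}{8} - 7\right)^{2} = 7 + \left(- \frac{57}{8}\right)^{2} = 7 + \frac{3249}{64} = \frac{3697}{64} \approx 57.766$)
$\left(B + p\right)^{2} = \left(2 \sqrt{11} + \frac{3697}{64}\right)^{2} = \left(\frac{3697}{64} + 2 \sqrt{11}\right)^{2}$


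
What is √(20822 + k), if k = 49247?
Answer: √70069 ≈ 264.71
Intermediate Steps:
√(20822 + k) = √(20822 + 49247) = √70069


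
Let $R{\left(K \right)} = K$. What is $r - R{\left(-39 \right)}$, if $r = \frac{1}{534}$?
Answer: $\frac{20827}{534} \approx 39.002$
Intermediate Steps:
$r = \frac{1}{534} \approx 0.0018727$
$r - R{\left(-39 \right)} = \frac{1}{534} - -39 = \frac{1}{534} + 39 = \frac{20827}{534}$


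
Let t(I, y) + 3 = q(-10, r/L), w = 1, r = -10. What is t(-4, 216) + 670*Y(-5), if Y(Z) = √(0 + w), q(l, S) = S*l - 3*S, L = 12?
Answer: 4067/6 ≈ 677.83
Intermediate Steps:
q(l, S) = -3*S + S*l
t(I, y) = 47/6 (t(I, y) = -3 + (-10/12)*(-3 - 10) = -3 - 10*1/12*(-13) = -3 - ⅚*(-13) = -3 + 65/6 = 47/6)
Y(Z) = 1 (Y(Z) = √(0 + 1) = √1 = 1)
t(-4, 216) + 670*Y(-5) = 47/6 + 670*1 = 47/6 + 670 = 4067/6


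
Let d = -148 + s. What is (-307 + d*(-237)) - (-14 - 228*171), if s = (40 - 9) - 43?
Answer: 76615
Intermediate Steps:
s = -12 (s = 31 - 43 = -12)
d = -160 (d = -148 - 12 = -160)
(-307 + d*(-237)) - (-14 - 228*171) = (-307 - 160*(-237)) - (-14 - 228*171) = (-307 + 37920) - (-14 - 38988) = 37613 - 1*(-39002) = 37613 + 39002 = 76615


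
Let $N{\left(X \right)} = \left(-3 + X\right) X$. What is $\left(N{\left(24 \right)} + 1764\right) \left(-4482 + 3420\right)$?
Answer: $-2408616$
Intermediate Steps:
$N{\left(X \right)} = X \left(-3 + X\right)$
$\left(N{\left(24 \right)} + 1764\right) \left(-4482 + 3420\right) = \left(24 \left(-3 + 24\right) + 1764\right) \left(-4482 + 3420\right) = \left(24 \cdot 21 + 1764\right) \left(-1062\right) = \left(504 + 1764\right) \left(-1062\right) = 2268 \left(-1062\right) = -2408616$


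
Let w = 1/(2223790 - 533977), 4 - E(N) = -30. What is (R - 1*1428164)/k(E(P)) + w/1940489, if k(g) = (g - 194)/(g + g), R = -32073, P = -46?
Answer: 81399568373981586193/131162541542280 ≈ 6.2060e+5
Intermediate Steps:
E(N) = 34 (E(N) = 4 - 1*(-30) = 4 + 30 = 34)
k(g) = (-194 + g)/(2*g) (k(g) = (-194 + g)/((2*g)) = (-194 + g)*(1/(2*g)) = (-194 + g)/(2*g))
w = 1/1689813 ≈ 5.9178e-7
(R - 1*1428164)/k(E(P)) + w/1940489 = (-32073 - 1*1428164)/(((½)*(-194 + 34)/34)) + (1/1689813)/1940489 = (-32073 - 1428164)/(((½)*(1/34)*(-160))) + (1/1689813)*(1/1940489) = -1460237/(-40/17) + 1/3279063538557 = -1460237*(-17/40) + 1/3279063538557 = 24824029/40 + 1/3279063538557 = 81399568373981586193/131162541542280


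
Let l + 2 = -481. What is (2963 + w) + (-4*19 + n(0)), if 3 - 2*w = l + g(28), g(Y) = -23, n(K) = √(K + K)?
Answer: 6283/2 ≈ 3141.5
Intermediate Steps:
l = -483 (l = -2 - 481 = -483)
n(K) = √2*√K (n(K) = √(2*K) = √2*√K)
w = 509/2 (w = 3/2 - (-483 - 23)/2 = 3/2 - ½*(-506) = 3/2 + 253 = 509/2 ≈ 254.50)
(2963 + w) + (-4*19 + n(0)) = (2963 + 509/2) + (-4*19 + √2*√0) = 6435/2 + (-76 + √2*0) = 6435/2 + (-76 + 0) = 6435/2 - 76 = 6283/2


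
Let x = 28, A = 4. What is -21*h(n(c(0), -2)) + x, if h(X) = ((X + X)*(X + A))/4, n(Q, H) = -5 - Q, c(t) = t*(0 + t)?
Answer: -49/2 ≈ -24.500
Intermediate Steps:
c(t) = t² (c(t) = t*t = t²)
h(X) = X*(4 + X)/2 (h(X) = ((X + X)*(X + 4))/4 = ((2*X)*(4 + X))*(¼) = (2*X*(4 + X))*(¼) = X*(4 + X)/2)
-21*h(n(c(0), -2)) + x = -21*(-5 - 1*0²)*(4 + (-5 - 1*0²))/2 + 28 = -21*(-5 - 1*0)*(4 + (-5 - 1*0))/2 + 28 = -21*(-5 + 0)*(4 + (-5 + 0))/2 + 28 = -21*(-5)*(4 - 5)/2 + 28 = -21*(-5)*(-1)/2 + 28 = -21*5/2 + 28 = -105/2 + 28 = -49/2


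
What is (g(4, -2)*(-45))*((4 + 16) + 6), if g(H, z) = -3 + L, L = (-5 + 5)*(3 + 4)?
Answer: 3510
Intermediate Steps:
L = 0 (L = 0*7 = 0)
g(H, z) = -3 (g(H, z) = -3 + 0 = -3)
(g(4, -2)*(-45))*((4 + 16) + 6) = (-3*(-45))*((4 + 16) + 6) = 135*(20 + 6) = 135*26 = 3510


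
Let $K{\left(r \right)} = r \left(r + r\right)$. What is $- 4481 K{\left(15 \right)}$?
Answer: $-2016450$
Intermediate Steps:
$K{\left(r \right)} = 2 r^{2}$ ($K{\left(r \right)} = r 2 r = 2 r^{2}$)
$- 4481 K{\left(15 \right)} = - 4481 \cdot 2 \cdot 15^{2} = - 4481 \cdot 2 \cdot 225 = \left(-4481\right) 450 = -2016450$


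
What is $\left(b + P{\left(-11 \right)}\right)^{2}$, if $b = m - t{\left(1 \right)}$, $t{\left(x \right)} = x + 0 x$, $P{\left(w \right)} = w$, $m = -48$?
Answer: $3600$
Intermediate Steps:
$t{\left(x \right)} = x$ ($t{\left(x \right)} = x + 0 = x$)
$b = -49$ ($b = -48 - 1 = -49$)
$\left(b + P{\left(-11 \right)}\right)^{2} = \left(-49 - 11\right)^{2} = \left(-60\right)^{2} = 3600$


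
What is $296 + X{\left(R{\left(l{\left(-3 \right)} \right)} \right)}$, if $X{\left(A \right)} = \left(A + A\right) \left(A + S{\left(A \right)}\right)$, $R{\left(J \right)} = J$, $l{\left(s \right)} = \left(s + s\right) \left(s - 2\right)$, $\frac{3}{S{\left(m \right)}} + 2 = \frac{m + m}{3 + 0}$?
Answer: $2106$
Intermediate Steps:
$S{\left(m \right)} = \frac{3}{-2 + \frac{2 m}{3}}$ ($S{\left(m \right)} = \frac{3}{-2 + \frac{m + m}{3 + 0}} = \frac{3}{-2 + \frac{2 m}{3}}$)
$l{\left(s \right)} = 2 s \left(-2 + s\right)$
$X{\left(A \right)} = 2 A \left(A + \frac{9}{2 \left(-3 + A\right)}\right)$ ($X{\left(A \right)} = \left(A + A\right) \left(A + \frac{9}{2 \left(-3 + A\right)}\right) = 2 A \left(A + \frac{9}{2 \left(-3 + A\right)}\right)$)
$296 + X{\left(R{\left(l{\left(-3 \right)} \right)} \right)} = 296 + \frac{2 \left(-3\right) \left(-2 - 3\right) \left(9 + 2 \cdot 2 \left(-3\right) \left(-2 - 3\right) \left(-3 + 2 \left(-3\right) \left(-2 - 3\right)\right)\right)}{-3 + 2 \left(-3\right) \left(-2 - 3\right)} = 296 + \frac{2 \left(-3\right) \left(-5\right) \left(9 + 2 \cdot 2 \left(-3\right) \left(-5\right) \left(-3 + 2 \left(-3\right) \left(-5\right)\right)\right)}{-3 + 2 \left(-3\right) \left(-5\right)} = 296 + \frac{30 \left(9 + 2 \cdot 30 \left(-3 + 30\right)\right)}{-3 + 30} = 296 + \frac{30 \left(9 + 2 \cdot 30 \cdot 27\right)}{27} = 296 + 30 \cdot \frac{1}{27} \left(9 + 1620\right) = 296 + 30 \cdot \frac{1}{27} \cdot 1629 = 296 + 1810 = 2106$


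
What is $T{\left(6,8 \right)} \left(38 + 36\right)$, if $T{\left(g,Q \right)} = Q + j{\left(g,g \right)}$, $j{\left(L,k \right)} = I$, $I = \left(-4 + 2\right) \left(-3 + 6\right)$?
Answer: $148$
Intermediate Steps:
$I = -6$ ($I = \left(-2\right) 3 = -6$)
$j{\left(L,k \right)} = -6$
$T{\left(g,Q \right)} = -6 + Q$ ($T{\left(g,Q \right)} = Q - 6 = -6 + Q$)
$T{\left(6,8 \right)} \left(38 + 36\right) = \left(-6 + 8\right) \left(38 + 36\right) = 2 \cdot 74 = 148$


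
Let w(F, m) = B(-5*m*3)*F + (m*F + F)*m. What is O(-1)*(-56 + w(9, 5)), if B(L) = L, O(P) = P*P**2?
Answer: 461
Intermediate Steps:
O(P) = P**3
w(F, m) = m*(F + F*m) - 15*F*m (w(F, m) = (-5*m*3)*F + (m*F + F)*m = (-15*m)*F + (F*m + F)*m = -15*F*m + (F + F*m)*m = -15*F*m + m*(F + F*m) = m*(F + F*m) - 15*F*m)
O(-1)*(-56 + w(9, 5)) = (-1)**3*(-56 + 9*5*(-14 + 5)) = -(-56 + 9*5*(-9)) = -(-56 - 405) = -1*(-461) = 461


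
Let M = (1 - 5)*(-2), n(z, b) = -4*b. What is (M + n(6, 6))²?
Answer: 256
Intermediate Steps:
M = 8 (M = -4*(-2) = 8)
(M + n(6, 6))² = (8 - 4*6)² = (8 - 24)² = (-16)² = 256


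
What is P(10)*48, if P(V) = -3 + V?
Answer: 336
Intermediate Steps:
P(10)*48 = (-3 + 10)*48 = 7*48 = 336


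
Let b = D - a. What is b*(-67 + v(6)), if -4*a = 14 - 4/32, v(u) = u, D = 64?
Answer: -131699/32 ≈ -4115.6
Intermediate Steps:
a = -111/32 (a = -(14 - 4/32)/4 = -(14 - 1*⅛)/4 = -(14 - ⅛)/4 = -¼*111/8 = -111/32 ≈ -3.4688)
b = 2159/32 (b = 64 - 1*(-111/32) = 64 + 111/32 = 2159/32 ≈ 67.469)
b*(-67 + v(6)) = 2159*(-67 + 6)/32 = (2159/32)*(-61) = -131699/32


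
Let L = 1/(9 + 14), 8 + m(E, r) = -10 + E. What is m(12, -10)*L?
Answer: -6/23 ≈ -0.26087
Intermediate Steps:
m(E, r) = -18 + E (m(E, r) = -8 + (-10 + E) = -18 + E)
L = 1/23 ≈ 0.043478
m(12, -10)*L = (-18 + 12)*(1/23) = -6*1/23 = -6/23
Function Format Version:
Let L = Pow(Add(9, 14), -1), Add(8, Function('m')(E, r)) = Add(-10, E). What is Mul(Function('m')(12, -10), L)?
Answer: Rational(-6, 23) ≈ -0.26087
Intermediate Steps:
Function('m')(E, r) = Add(-18, E) (Function('m')(E, r) = Add(-8, Add(-10, E)) = Add(-18, E))
L = Rational(1, 23) (L = Pow(23, -1) = Rational(1, 23) ≈ 0.043478)
Mul(Function('m')(12, -10), L) = Mul(Add(-18, 12), Rational(1, 23)) = Mul(-6, Rational(1, 23)) = Rational(-6, 23)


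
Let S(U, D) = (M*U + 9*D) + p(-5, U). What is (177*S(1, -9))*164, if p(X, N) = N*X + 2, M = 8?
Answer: -2206128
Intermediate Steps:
p(X, N) = 2 + N*X
S(U, D) = 2 + 3*U + 9*D (S(U, D) = (8*U + 9*D) + (2 + U*(-5)) = (8*U + 9*D) + (2 - 5*U) = 2 + 3*U + 9*D)
(177*S(1, -9))*164 = (177*(2 + 3*1 + 9*(-9)))*164 = (177*(2 + 3 - 81))*164 = (177*(-76))*164 = -13452*164 = -2206128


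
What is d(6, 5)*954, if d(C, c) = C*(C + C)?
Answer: 68688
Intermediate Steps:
d(C, c) = 2*C**2 (d(C, c) = C*(2*C) = 2*C**2)
d(6, 5)*954 = (2*6**2)*954 = (2*36)*954 = 72*954 = 68688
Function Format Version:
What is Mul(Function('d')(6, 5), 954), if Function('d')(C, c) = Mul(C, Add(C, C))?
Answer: 68688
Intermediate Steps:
Function('d')(C, c) = Mul(2, Pow(C, 2)) (Function('d')(C, c) = Mul(C, Mul(2, C)) = Mul(2, Pow(C, 2)))
Mul(Function('d')(6, 5), 954) = Mul(Mul(2, Pow(6, 2)), 954) = Mul(Mul(2, 36), 954) = Mul(72, 954) = 68688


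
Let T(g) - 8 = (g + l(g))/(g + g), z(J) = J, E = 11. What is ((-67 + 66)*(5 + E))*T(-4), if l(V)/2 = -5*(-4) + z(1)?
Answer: -52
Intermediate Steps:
l(V) = 42 (l(V) = 2*(-5*(-4) + 1) = 2*(20 + 1) = 2*21 = 42)
T(g) = 8 + (42 + g)/(2*g) (T(g) = 8 + (g + 42)/(g + g) = 8 + (42 + g)/((2*g)) = 8 + (42 + g)*(1/(2*g)) = 8 + (42 + g)/(2*g))
((-67 + 66)*(5 + E))*T(-4) = ((-67 + 66)*(5 + 11))*(17/2 + 21/(-4)) = (-1*16)*(17/2 + 21*(-¼)) = -16*(17/2 - 21/4) = -16*13/4 = -52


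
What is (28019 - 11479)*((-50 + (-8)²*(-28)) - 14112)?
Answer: -263879160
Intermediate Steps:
(28019 - 11479)*((-50 + (-8)²*(-28)) - 14112) = 16540*((-50 + 64*(-28)) - 14112) = 16540*((-50 - 1792) - 14112) = 16540*(-1842 - 14112) = 16540*(-15954) = -263879160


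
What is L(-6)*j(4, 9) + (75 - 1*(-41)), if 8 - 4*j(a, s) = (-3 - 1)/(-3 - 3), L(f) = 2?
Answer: 359/3 ≈ 119.67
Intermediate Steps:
j(a, s) = 11/6 (j(a, s) = 2 - (-3 - 1)/(4*(-3 - 3)) = 2 - (-1)/(-6) = 2 - (-1)*(-1)/6 = 2 - ¼*⅔ = 2 - ⅙ = 11/6)
L(-6)*j(4, 9) + (75 - 1*(-41)) = 2*(11/6) + (75 - 1*(-41)) = 11/3 + (75 + 41) = 11/3 + 116 = 359/3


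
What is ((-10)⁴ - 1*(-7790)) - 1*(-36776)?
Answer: 54566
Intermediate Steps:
((-10)⁴ - 1*(-7790)) - 1*(-36776) = (10000 + 7790) + 36776 = 17790 + 36776 = 54566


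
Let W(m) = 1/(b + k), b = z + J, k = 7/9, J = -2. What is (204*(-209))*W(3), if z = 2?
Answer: -383724/7 ≈ -54818.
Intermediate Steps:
k = 7/9 (k = 7*(⅑) = 7/9 ≈ 0.77778)
b = 0 (b = 2 - 2 = 0)
W(m) = 9/7 (W(m) = 1/(0 + 7/9) = 1/(7/9) = 9/7)
(204*(-209))*W(3) = (204*(-209))*(9/7) = -42636*9/7 = -383724/7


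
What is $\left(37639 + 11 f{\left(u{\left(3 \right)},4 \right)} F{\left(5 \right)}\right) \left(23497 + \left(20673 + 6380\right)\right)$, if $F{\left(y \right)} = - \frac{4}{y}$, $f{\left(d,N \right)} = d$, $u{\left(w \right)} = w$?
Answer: $1901316930$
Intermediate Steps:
$\left(37639 + 11 f{\left(u{\left(3 \right)},4 \right)} F{\left(5 \right)}\right) \left(23497 + \left(20673 + 6380\right)\right) = \left(37639 + 11 \cdot 3 \left(- \frac{4}{5}\right)\right) \left(23497 + \left(20673 + 6380\right)\right) = \left(37639 + 33 \left(\left(-4\right) \frac{1}{5}\right)\right) \left(23497 + 27053\right) = \left(37639 + 33 \left(- \frac{4}{5}\right)\right) 50550 = \left(37639 - \frac{132}{5}\right) 50550 = \frac{188063}{5} \cdot 50550 = 1901316930$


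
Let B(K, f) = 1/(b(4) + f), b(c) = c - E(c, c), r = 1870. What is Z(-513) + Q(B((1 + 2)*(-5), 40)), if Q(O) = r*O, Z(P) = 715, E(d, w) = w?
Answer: 3047/4 ≈ 761.75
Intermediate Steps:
b(c) = 0 (b(c) = c - c = 0)
B(K, f) = 1/f (B(K, f) = 1/(0 + f) = 1/f)
Q(O) = 1870*O
Z(-513) + Q(B((1 + 2)*(-5), 40)) = 715 + 1870/40 = 715 + 1870*(1/40) = 715 + 187/4 = 3047/4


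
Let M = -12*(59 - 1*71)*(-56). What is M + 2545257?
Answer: 2537193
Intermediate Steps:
M = -8064 (M = -12*(59 - 71)*(-56) = -12*(-12)*(-56) = 144*(-56) = -8064)
M + 2545257 = -8064 + 2545257 = 2537193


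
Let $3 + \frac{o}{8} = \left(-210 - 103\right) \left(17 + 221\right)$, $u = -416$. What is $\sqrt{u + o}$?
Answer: $2 i \sqrt{149098} \approx 772.26 i$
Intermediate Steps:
$o = -595976$ ($o = -24 + 8 \left(-210 - 103\right) \left(17 + 221\right) = -24 + 8 \left(\left(-313\right) 238\right) = -24 + 8 \left(-74494\right) = -24 - 595952 = -595976$)
$\sqrt{u + o} = \sqrt{-416 - 595976} = \sqrt{-596392} = 2 i \sqrt{149098}$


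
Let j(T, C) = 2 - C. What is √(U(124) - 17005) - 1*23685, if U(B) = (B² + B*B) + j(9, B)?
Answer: -23685 + 5*√545 ≈ -23568.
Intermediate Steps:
U(B) = 2 - B + 2*B² (U(B) = (B² + B*B) + (2 - B) = (B² + B²) + (2 - B) = 2*B² + (2 - B) = 2 - B + 2*B²)
√(U(124) - 17005) - 1*23685 = √((2 - 1*124 + 2*124²) - 17005) - 1*23685 = √((2 - 124 + 2*15376) - 17005) - 23685 = √((2 - 124 + 30752) - 17005) - 23685 = √(30630 - 17005) - 23685 = √13625 - 23685 = 5*√545 - 23685 = -23685 + 5*√545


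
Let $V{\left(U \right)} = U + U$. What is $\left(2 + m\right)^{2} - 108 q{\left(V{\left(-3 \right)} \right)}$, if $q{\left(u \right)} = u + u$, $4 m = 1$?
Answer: $\frac{20817}{16} \approx 1301.1$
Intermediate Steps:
$m = \frac{1}{4}$ ($m = \frac{1}{4} \cdot 1 = \frac{1}{4} \approx 0.25$)
$V{\left(U \right)} = 2 U$
$q{\left(u \right)} = 2 u$
$\left(2 + m\right)^{2} - 108 q{\left(V{\left(-3 \right)} \right)} = \left(2 + \frac{1}{4}\right)^{2} - 108 \cdot 2 \cdot 2 \left(-3\right) = \left(\frac{9}{4}\right)^{2} - 108 \cdot 2 \left(-6\right) = \frac{81}{16} - -1296 = \frac{81}{16} + 1296 = \frac{20817}{16}$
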